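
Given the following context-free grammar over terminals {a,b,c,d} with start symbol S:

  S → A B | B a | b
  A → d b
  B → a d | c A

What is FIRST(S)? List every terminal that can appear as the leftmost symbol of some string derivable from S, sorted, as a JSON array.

FIRST iteration:
pass 1:
  A via A→d b: +{d}
  B via B→a d: +{a}
  B via B→c A: +{c}
  S via S→A B: +{d}
  S via S→B a: +{a,c}
  S via S→b: +{b}
  FIRST(S)={a,b,c,d}  FIRST(A)={d}  FIRST(B)={a,c}
pass 2: — fixpoint
  FIRST(S)={a,b,c,d}  FIRST(A)={d}  FIRST(B)={a,c}

FIRST(S) = ["a", "b", "c", "d"]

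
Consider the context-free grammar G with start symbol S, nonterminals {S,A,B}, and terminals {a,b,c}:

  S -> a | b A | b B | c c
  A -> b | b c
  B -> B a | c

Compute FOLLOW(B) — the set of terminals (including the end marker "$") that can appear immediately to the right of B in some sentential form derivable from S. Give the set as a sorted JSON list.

FIRST iteration:
pass 1:
  A via A→b: +{b}
  B via B→c: +{c}
  S via S→a: +{a}
  S via S→b A: +{b}
  S via S→c c: +{c}
  FIRST(S)={a,b,c}  FIRST(A)={b}  FIRST(B)={c}
pass 2: (stable)
  FIRST(S)={a,b,c}  FIRST(A)={b}  FIRST(B)={c}

FOLLOW iteration:
initialize: $ ∈ FOLLOW(S)
round 1:
  B→B a: FOLLOW(B) ⊇ FIRST(a) = {a}; new: +{a}
  S→b A: FOLLOW(A) ⊇ FOLLOW(S) ⊇ {$}; new: +{$}
  S→b B: FOLLOW(B) ⊇ FOLLOW(S) ⊇ {$}; new: +{$}
  FOLLOW(S)={$}  FOLLOW(A)={$}  FOLLOW(B)={$,a}
round 2: done
  FOLLOW(S)={$}  FOLLOW(A)={$}  FOLLOW(B)={$,a}

FOLLOW(B) = ["$", "a"]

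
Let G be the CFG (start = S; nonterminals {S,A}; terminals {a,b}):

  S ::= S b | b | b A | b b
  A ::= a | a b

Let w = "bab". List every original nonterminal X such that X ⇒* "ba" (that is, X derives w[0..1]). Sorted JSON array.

CNF form of G:
  S -> S T1 | T1 A | T1 T1 | b
  A -> T0 T1 | a
  T0 -> a
  T1 -> b

CYK fill — only the sub-triangle for w[0..1]:
  T[0,0] 'b' = {S,T1}  orig:{S}
  T[1,1] 'a' = {A,T0}  orig:{A}
  T[0,1] 'ba' = {S}

Original NTs in T[0,1] deriving "ba": ["S"]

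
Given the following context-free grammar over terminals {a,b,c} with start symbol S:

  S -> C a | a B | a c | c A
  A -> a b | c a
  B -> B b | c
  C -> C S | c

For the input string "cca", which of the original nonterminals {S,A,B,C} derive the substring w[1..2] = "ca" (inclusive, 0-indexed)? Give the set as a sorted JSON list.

CNF form of G:
  S -> C T0 | T0 B | T0 T2 | T2 A
  A -> T0 T1 | T2 T0
  B -> B T1 | c
  C -> C S | c
  T0 -> a
  T1 -> b
  T2 -> c

Fill CYK table bottom-up — only the sub-triangle for w[1..2]:
  [1..1]={B,C,T2}  "c"  orig:{B,C}
  [2..2]={T0}  "a"  orig:{}
  [1..2]={A,S}  "ca"

Original NTs in T[1,2] deriving "ca": ["A", "S"]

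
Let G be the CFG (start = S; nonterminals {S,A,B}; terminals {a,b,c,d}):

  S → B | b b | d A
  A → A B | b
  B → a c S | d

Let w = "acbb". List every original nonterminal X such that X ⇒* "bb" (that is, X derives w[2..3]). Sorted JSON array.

CNF form of G:
  S -> T0 X5 | T2 T2 | T3 A | d
  A -> A B | b
  B -> T0 X4 | d
  T0 -> a
  T1 -> c
  T2 -> b
  T3 -> d
  X4 -> T1 S
  X5 -> T1 S

CYK fill (cells [i..j] with 2 ≤ i ≤ j ≤ 3 only):
  cell(2,2) b: {A,T2}  orig:{A}
  cell(3,3) b: {A,T2}  orig:{A}
  cell(2,3) bb: {S}

Original NTs in T[2,3] deriving "bb": ["S"]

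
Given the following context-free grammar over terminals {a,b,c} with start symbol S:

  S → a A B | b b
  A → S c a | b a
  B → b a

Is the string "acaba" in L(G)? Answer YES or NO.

CNF form of G:
  S -> T1 X4 | T2 T2
  A -> S X3 | T2 T1
  B -> T2 T1
  T0 -> c
  T1 -> a
  T2 -> b
  X3 -> T0 T1
  X4 -> A B

Fill CYK table bottom-up:
  T[0,0] 'a' = {T1}  orig:{}
  T[1,1] 'c' = {T0}  orig:{}
  T[2,2] 'a' = {T1}  orig:{}
  T[3,3] 'b' = {T2}  orig:{}
  T[4,4] 'a' = {T1}  orig:{}
  T[0,1] 'ac' = ∅
  T[1,2] 'ca' = {X3}  orig:{}
  T[2,3] 'ab' = ∅
  T[3,4] 'ba' = {A,B}
  T[0,2] 'aca' = ∅
  T[1,3] 'cab' = ∅
  T[2,4] 'aba' = ∅
  T[0,3] 'acab' = ∅
  T[1,4] 'caba' = ∅
  T[0,4] 'acaba' = ∅

S ∉ T[0,4] ⇒ NO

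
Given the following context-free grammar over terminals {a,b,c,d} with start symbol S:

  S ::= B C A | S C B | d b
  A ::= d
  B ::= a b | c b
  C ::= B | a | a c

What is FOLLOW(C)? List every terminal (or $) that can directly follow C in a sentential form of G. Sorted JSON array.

FIRST iteration:
[1]
  A via A→d: +{d}
  B via B→a b: +{a}
  B via B→c b: +{c}
  C via C→B: +{a,c}
  S via S→B C A: +{a,c}
  S via S→d b: +{d}
  FIRST[S]={a,c,d}  FIRST[A]={d}  FIRST[B]={a,c}  FIRST[C]={a,c}
[2] done
  FIRST[S]={a,c,d}  FIRST[A]={d}  FIRST[B]={a,c}  FIRST[C]={a,c}

FOLLOW iteration:
initialize: $ ∈ FOLLOW(S)
iter 1:
  S→B C A: FOLLOW(B) ⊇ FIRST(C) = {a,c}; new: +{a,c}
  S→B C A: FOLLOW(C) ⊇ FIRST(A) = {d}; new: +{d}
  S→B C A: FOLLOW(A) ⊇ FOLLOW(S) ⊇ {$}; new: +{$}
  S→S C B: FOLLOW(S) ⊇ FIRST(C) = {a,c}; new: +{a,c}
  S→S C B: FOLLOW(C) ⊇ FIRST(B) = {a,c}; new: +{a,c}
  S→S C B: FOLLOW(B) ⊇ FOLLOW(S) ⊇ {$,a,c}; new: +{$}
  S: {$,a,c}  A: {$}  B: {$,a,c}  C: {a,c,d}
iter 2:
  C→B: FOLLOW(B) ⊇ FOLLOW(C) ⊇ {a,c,d}; new: +{d}
  S→B C A: FOLLOW(A) ⊇ FOLLOW(S) ⊇ {$,a,c}; new: +{a,c}
  S: {$,a,c}  A: {$,a,c}  B: {$,a,c,d}  C: {a,c,d}
iter 3: (no change)
  S: {$,a,c}  A: {$,a,c}  B: {$,a,c,d}  C: {a,c,d}

FOLLOW(C) = ["a", "c", "d"]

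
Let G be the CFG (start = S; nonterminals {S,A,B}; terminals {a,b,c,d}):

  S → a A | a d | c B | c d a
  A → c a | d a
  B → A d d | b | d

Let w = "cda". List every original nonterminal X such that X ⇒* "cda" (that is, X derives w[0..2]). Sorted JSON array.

CNF form of G:
  S -> T0 B | T0 X4 | T1 A | T1 T2
  A -> T0 T1 | T2 T1
  B -> A X3 | b | d
  T0 -> c
  T1 -> a
  T2 -> d
  X3 -> T2 T2
  X4 -> T2 T1

CYK table (by increasing span) — only the sub-triangle for w[0..2]:
  [0..0]={T0}  "c"  orig:{}
  [1..1]={B,T2}  "d"  orig:{B}
  [2..2]={T1}  "a"  orig:{}
  [0..1]={S}  "cd"
  [1..2]={A,X4}  "da"  orig:{A}
  [0..2]={S}  "cda"

Original NTs in T[0,2] deriving "cda": ["S"]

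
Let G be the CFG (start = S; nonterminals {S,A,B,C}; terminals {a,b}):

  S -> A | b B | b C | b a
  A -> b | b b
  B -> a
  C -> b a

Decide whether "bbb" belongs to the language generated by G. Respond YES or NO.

CNF form of G:
  S -> T0 B | T0 C | T0 T0 | T0 T1 | b
  A -> T0 T0 | b
  B -> a
  C -> T0 T1
  T0 -> b
  T1 -> a

CYK table (by increasing span):
  [0..0]={A,S,T0}  "b"  orig:{A,S}
  [1..1]={A,S,T0}  "b"  orig:{A,S}
  [2..2]={A,S,T0}  "b"  orig:{A,S}
  [0..1]={A,S}  "bb"
  [1..2]={A,S}  "bb"
  [0..2]=∅  "bbb"

S ∉ T[0,2] ⇒ NO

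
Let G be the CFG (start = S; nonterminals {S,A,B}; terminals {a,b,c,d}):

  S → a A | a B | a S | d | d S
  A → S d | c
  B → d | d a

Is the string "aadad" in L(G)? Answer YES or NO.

CNF form of G:
  S -> T0 S | T1 A | T1 B | T1 S | d
  A -> S T0 | c
  B -> T0 T1 | d
  T0 -> d
  T1 -> a

CYK fill:
  T[0,0] 'a' = {T1}  orig:{}
  T[1,1] 'a' = {T1}  orig:{}
  T[2,2] 'd' = {B,S,T0}  orig:{B,S}
  T[3,3] 'a' = {T1}  orig:{}
  T[4,4] 'd' = {B,S,T0}  orig:{B,S}
  T[0,1] 'aa' = ∅
  T[1,2] 'ad' = {S}
  T[2,3] 'da' = {B}
  T[3,4] 'ad' = {S}
  T[0,2] 'aad' = {S}
  T[1,3] 'ada' = {S}
  T[2,4] 'dad' = {S}
  T[0,3] 'aada' = {S}
  T[1,4] 'adad' = {A,S}
  T[0,4] 'aadad' = {A,S}

S ∈ T[0,4] ⇒ YES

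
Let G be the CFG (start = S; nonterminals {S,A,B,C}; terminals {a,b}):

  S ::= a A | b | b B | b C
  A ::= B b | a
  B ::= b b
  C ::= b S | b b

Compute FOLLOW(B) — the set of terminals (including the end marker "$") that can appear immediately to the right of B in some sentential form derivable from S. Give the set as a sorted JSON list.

FIRST sets, iterate to fixpoint:
[1]
  A via A→a: +{a}
  B via B→b b: +{b}
  C via C→b S: +{b}
  S via S→a A: +{a}
  S via S→b: +{b}
  S: {a,b}  A: {a}  B: {b}  C: {b}
[2]
  A via A→B b: +{b}
  S: {a,b}  A: {a,b}  B: {b}  C: {b}
[3] — fixpoint
  S: {a,b}  A: {a,b}  B: {b}  C: {b}

FOLLOW iteration:
FOLLOW(S) := {$}
iter 1:
  A→B b: FOLLOW(B) ⊇ FIRST(b) = {b}; new: +{b}
  S→a A: FOLLOW(A) ⊇ FOLLOW(S) ⊇ {$}; new: +{$}
  S→b B: FOLLOW(B) ⊇ FOLLOW(S) ⊇ {$}; new: +{$}
  S→b C: FOLLOW(C) ⊇ FOLLOW(S) ⊇ {$}; new: +{$}
  S: {$}  A: {$}  B: {$,b}  C: {$}
iter 2: (no change)
  S: {$}  A: {$}  B: {$,b}  C: {$}

FOLLOW(B) = ["$", "b"]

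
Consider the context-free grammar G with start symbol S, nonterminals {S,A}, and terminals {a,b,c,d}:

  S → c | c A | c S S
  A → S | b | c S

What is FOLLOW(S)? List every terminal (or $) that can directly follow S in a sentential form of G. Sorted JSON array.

Compute FIRST by fixpoint:
[1]
  A via A→b: +{b}
  A via A→c S: +{c}
  S via S→c: +{c}
  S: {c}  A: {b,c}
[2] — fixpoint
  S: {c}  A: {b,c}

FOLLOW iteration:
initialize: $ ∈ FOLLOW(S)
[1]
  S→c A: FOLLOW(A) ⊇ FOLLOW(S) ⊇ {$}; new: +{$}
  S→c S S: FOLLOW(S) ⊇ FIRST(S) = {c}; new: +{c}
  FOLLOW(S)={$,c}  FOLLOW(A)={$}
[2]
  S→c A: FOLLOW(A) ⊇ FOLLOW(S) ⊇ {$,c}; new: +{c}
  FOLLOW(S)={$,c}  FOLLOW(A)={$,c}
[3] (stable)
  FOLLOW(S)={$,c}  FOLLOW(A)={$,c}

FOLLOW(S) = ["$", "c"]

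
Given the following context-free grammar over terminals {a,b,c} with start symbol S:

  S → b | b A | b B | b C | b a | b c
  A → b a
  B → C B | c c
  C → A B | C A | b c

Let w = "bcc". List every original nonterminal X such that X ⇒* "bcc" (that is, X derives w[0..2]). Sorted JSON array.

CNF form of G:
  S -> T0 A | T0 B | T0 C | T0 T1 | T0 T2 | b
  A -> T0 T1
  B -> C B | T2 T2
  C -> A B | C A | T0 T2
  T0 -> b
  T1 -> a
  T2 -> c

CYK fill, restricted to cells inside w[0..2]:
  [0..0]={S,T0}  "b"  orig:{S}
  [1..1]={T2}  "c"  orig:{}
  [2..2]={T2}  "c"  orig:{}
  [0..1]={C,S}  "bc"
  [1..2]={B}  "cc"
  [0..2]={S}  "bcc"

Original NTs in T[0,2] deriving "bcc": ["S"]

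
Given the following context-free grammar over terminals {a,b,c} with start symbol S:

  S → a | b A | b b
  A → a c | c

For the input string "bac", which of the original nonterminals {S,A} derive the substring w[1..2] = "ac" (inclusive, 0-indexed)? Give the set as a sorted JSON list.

Convert to CNF:
  S -> T2 A | T2 T2 | a
  A -> T0 T1 | c
  T0 -> a
  T1 -> c
  T2 -> b

CYK fill (cells [i..j] with 1 ≤ i ≤ j ≤ 2 only):
  T[1,1] 'a' = {S,T0}  orig:{S}
  T[2,2] 'c' = {A,T1}  orig:{A}
  T[1,2] 'ac' = {A}

Original NTs in T[1,2] deriving "ac": ["A"]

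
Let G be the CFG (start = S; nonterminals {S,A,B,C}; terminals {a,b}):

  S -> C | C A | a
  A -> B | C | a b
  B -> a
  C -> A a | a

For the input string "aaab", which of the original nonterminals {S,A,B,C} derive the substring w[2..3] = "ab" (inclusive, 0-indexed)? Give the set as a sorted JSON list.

CNF form of G:
  S -> A T0 | C A | a
  A -> A T0 | T0 T1 | a
  B -> a
  C -> A T0 | a
  T0 -> a
  T1 -> b

CYK table (by increasing span) — only the sub-triangle for w[2..3]:
  cell(2,2) a: {A,B,C,S,T0}  orig:{A,B,C,S}
  cell(3,3) b: {T1}  orig:{}
  cell(2,3) ab: {A}

Original NTs in T[2,3] deriving "ab": ["A"]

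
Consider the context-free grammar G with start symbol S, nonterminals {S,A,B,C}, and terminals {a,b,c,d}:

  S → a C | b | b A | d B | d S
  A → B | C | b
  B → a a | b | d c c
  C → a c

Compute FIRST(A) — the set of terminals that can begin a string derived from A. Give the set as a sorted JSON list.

Compute FIRST by fixpoint:
pass 1:
  A via A→b: +{b}
  B via B→a a: +{a}
  B via B→b: +{b}
  B via B→d c c: +{d}
  C via C→a c: +{a}
  S via S→a C: +{a}
  S via S→b: +{b}
  S via S→d B: +{d}
  FIRST[S]={a,b,d}  FIRST[A]={b}  FIRST[B]={a,b,d}  FIRST[C]={a}
pass 2:
  A via A→B: +{a,d}
  FIRST[S]={a,b,d}  FIRST[A]={a,b,d}  FIRST[B]={a,b,d}  FIRST[C]={a}
pass 3: (no change)
  FIRST[S]={a,b,d}  FIRST[A]={a,b,d}  FIRST[B]={a,b,d}  FIRST[C]={a}

FIRST(A) = ["a", "b", "d"]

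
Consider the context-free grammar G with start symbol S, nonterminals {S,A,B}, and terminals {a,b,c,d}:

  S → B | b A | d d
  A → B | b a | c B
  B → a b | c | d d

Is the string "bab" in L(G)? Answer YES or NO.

Convert to CNF:
  S -> T0 T1 | T1 A | T3 T3 | c
  A -> T0 T1 | T1 T0 | T2 B | T3 T3 | c
  B -> T0 T1 | T3 T3 | c
  T0 -> a
  T1 -> b
  T2 -> c
  T3 -> d

CYK fill:
  [0..0]={T1}  "b"  orig:{}
  [1..1]={T0}  "a"  orig:{}
  [2..2]={T1}  "b"  orig:{}
  [0..1]={A}  "ba"
  [1..2]={A,B,S}  "ab"
  [0..2]={S}  "bab"

S ∈ T[0,2] ⇒ YES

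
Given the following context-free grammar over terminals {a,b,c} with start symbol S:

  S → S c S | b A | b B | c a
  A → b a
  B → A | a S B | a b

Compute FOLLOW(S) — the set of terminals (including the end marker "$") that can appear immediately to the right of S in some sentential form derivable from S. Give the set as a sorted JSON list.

FIRST iteration:
pass 1:
  A via A→b a: +{b}
  B via B→A: +{b}
  B via B→a S B: +{a}
  S via S→b A: +{b}
  S via S→c a: +{c}
  FIRST(S)={b,c}  FIRST(A)={b}  FIRST(B)={a,b}
pass 2: (no change)
  FIRST(S)={b,c}  FIRST(A)={b}  FIRST(B)={a,b}

Compute FOLLOW by fixpoint:
FOLLOW(S) := {$}
iter 1:
  B→a S B: FOLLOW(S) ⊇ FIRST(B) = {a,b}; new: +{a,b}
  S→S c S: FOLLOW(S) ⊇ FIRST(c) = {c}; new: +{c}
  S→b A: FOLLOW(A) ⊇ FOLLOW(S) ⊇ {$,a,b,c}; new: +{$,a,b,c}
  S→b B: FOLLOW(B) ⊇ FOLLOW(S) ⊇ {$,a,b,c}; new: +{$,a,b,c}
  FOLLOW[S]={$,a,b,c}  FOLLOW[A]={$,a,b,c}  FOLLOW[B]={$,a,b,c}
iter 2: — fixpoint
  FOLLOW[S]={$,a,b,c}  FOLLOW[A]={$,a,b,c}  FOLLOW[B]={$,a,b,c}

FOLLOW(S) = ["$", "a", "b", "c"]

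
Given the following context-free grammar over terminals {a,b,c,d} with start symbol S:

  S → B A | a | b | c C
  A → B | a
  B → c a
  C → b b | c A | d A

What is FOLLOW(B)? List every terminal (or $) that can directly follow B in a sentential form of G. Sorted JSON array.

FIRST sets, iterate to fixpoint:
pass 1:
  A via A→a: +{a}
  B via B→c a: +{c}
  C via C→b b: +{b}
  C via C→c A: +{c}
  C via C→d A: +{d}
  S via S→B A: +{c}
  S via S→a: +{a}
  S via S→b: +{b}
  FIRST(S)={a,b,c}  FIRST(A)={a}  FIRST(B)={c}  FIRST(C)={b,c,d}
pass 2:
  A via A→B: +{c}
  FIRST(S)={a,b,c}  FIRST(A)={a,c}  FIRST(B)={c}  FIRST(C)={b,c,d}
pass 3: (stable)
  FIRST(S)={a,b,c}  FIRST(A)={a,c}  FIRST(B)={c}  FIRST(C)={b,c,d}

Compute FOLLOW by fixpoint:
seed FOLLOW(S) with $
round 1:
  S→B A: FOLLOW(B) ⊇ FIRST(A) = {a,c}; new: +{a,c}
  S→B A: FOLLOW(A) ⊇ FOLLOW(S) ⊇ {$}; new: +{$}
  S→c C: FOLLOW(C) ⊇ FOLLOW(S) ⊇ {$}; new: +{$}
  FOLLOW[S]={$}  FOLLOW[A]={$}  FOLLOW[B]={a,c}  FOLLOW[C]={$}
round 2:
  A→B: FOLLOW(B) ⊇ FOLLOW(A) ⊇ {$}; new: +{$}
  FOLLOW[S]={$}  FOLLOW[A]={$}  FOLLOW[B]={$,a,c}  FOLLOW[C]={$}
round 3: — fixpoint
  FOLLOW[S]={$}  FOLLOW[A]={$}  FOLLOW[B]={$,a,c}  FOLLOW[C]={$}

FOLLOW(B) = ["$", "a", "c"]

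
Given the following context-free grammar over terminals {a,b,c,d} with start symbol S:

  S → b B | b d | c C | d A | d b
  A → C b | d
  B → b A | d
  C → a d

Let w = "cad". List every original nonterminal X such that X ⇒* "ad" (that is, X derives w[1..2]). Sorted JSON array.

Convert to CNF:
  S -> T0 B | T0 T2 | T2 A | T2 T0 | T3 C
  A -> C T0 | d
  B -> T0 A | d
  C -> T1 T2
  T0 -> b
  T1 -> a
  T2 -> d
  T3 -> c

CYK table (by increasing span) (cells [i..j] with 1 ≤ i ≤ j ≤ 2 only):
  cell(1,1) a: {T1}  orig:{}
  cell(2,2) d: {A,B,T2}  orig:{A,B}
  cell(1,2) ad: {C}

Original NTs in T[1,2] deriving "ad": ["C"]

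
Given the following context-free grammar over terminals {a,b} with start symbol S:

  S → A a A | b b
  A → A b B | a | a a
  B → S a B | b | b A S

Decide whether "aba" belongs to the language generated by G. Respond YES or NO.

Convert to CNF:
  S -> A X5 | T0 T0
  A -> A X2 | T1 T1 | a
  B -> S X3 | T0 X4 | b
  T0 -> b
  T1 -> a
  X2 -> T0 B
  X3 -> T1 B
  X4 -> A S
  X5 -> T1 A

CYK table (by increasing span):
  T[0,0] 'a' = {A,T1}  orig:{A}
  T[1,1] 'b' = {B,T0}  orig:{B}
  T[2,2] 'a' = {A,T1}  orig:{A}
  T[0,1] 'ab' = {X3}  orig:{}
  T[1,2] 'ba' = ∅
  T[0,2] 'aba' = ∅

S ∉ T[0,2] ⇒ NO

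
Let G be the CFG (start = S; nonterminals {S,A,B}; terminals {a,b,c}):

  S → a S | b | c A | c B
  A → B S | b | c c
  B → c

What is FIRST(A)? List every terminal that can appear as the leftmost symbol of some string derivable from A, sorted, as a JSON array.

FIRST sets, iterate to fixpoint:
iter 1:
  A via A→b: +{b}
  A via A→c c: +{c}
  B via B→c: +{c}
  S via S→a S: +{a}
  S via S→b: +{b}
  S via S→c A: +{c}
  FIRST(S)={a,b,c}  FIRST(A)={b,c}  FIRST(B)={c}
iter 2: (no change)
  FIRST(S)={a,b,c}  FIRST(A)={b,c}  FIRST(B)={c}

FIRST(A) = ["b", "c"]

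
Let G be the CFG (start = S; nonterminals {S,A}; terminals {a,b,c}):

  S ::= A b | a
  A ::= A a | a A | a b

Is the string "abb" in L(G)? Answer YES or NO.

CNF form of G:
  S -> A T1 | a
  A -> A T0 | T0 A | T0 T1
  T0 -> a
  T1 -> b

CYK fill:
  T[0,0] 'a' = {S,T0}  orig:{S}
  T[1,1] 'b' = {T1}  orig:{}
  T[2,2] 'b' = {T1}  orig:{}
  T[0,1] 'ab' = {A}
  T[1,2] 'bb' = ∅
  T[0,2] 'abb' = {S}

S ∈ T[0,2] ⇒ YES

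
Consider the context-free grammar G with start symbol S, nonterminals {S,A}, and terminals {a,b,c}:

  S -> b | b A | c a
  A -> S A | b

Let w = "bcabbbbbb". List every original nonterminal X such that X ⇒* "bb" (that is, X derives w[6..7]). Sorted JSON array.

Convert to CNF:
  S -> T0 A | T1 T2 | b
  A -> S A | b
  T0 -> b
  T1 -> c
  T2 -> a

CYK table (by increasing span) — only the sub-triangle for w[6..7]:
  [6..6]={A,S,T0}  "b"  orig:{A,S}
  [7..7]={A,S,T0}  "b"  orig:{A,S}
  [6..7]={A,S}  "bb"

Original NTs in T[6,7] deriving "bb": ["A", "S"]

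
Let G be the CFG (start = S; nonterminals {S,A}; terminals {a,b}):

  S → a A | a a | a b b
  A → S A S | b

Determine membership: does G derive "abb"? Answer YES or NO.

CNF form of G:
  S -> T0 A | T0 T0 | T0 X3
  A -> S X2 | b
  T0 -> a
  T1 -> b
  X2 -> A S
  X3 -> T1 T1

CYK table (by increasing span):
  T[0,0] 'a' = {T0}  orig:{}
  T[1,1] 'b' = {A,T1}  orig:{A}
  T[2,2] 'b' = {A,T1}  orig:{A}
  T[0,1] 'ab' = {S}
  T[1,2] 'bb' = {X3}  orig:{}
  T[0,2] 'abb' = {S}

S ∈ T[0,2] ⇒ YES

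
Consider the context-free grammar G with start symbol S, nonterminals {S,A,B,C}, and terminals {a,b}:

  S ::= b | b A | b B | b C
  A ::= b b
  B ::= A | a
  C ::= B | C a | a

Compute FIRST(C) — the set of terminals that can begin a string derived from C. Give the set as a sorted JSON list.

FIRST iteration:
pass 1:
  A via A→b b: +{b}
  B via B→A: +{b}
  B via B→a: +{a}
  C via C→B: +{a,b}
  S via S→b: +{b}
  FIRST[S]={b}  FIRST[A]={b}  FIRST[B]={a,b}  FIRST[C]={a,b}
pass 2: — fixpoint
  FIRST[S]={b}  FIRST[A]={b}  FIRST[B]={a,b}  FIRST[C]={a,b}

FIRST(C) = ["a", "b"]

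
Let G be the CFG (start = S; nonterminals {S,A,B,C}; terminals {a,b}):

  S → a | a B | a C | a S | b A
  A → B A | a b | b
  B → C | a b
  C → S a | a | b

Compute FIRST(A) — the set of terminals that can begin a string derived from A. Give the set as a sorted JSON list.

FIRST iteration:
pass 1:
  A via A→a b: +{a}
  A via A→b: +{b}
  B via B→a b: +{a}
  C via C→a: +{a}
  C via C→b: +{b}
  S via S→a: +{a}
  S via S→b A: +{b}
  S: {a,b}  A: {a,b}  B: {a}  C: {a,b}
pass 2:
  B via B→C: +{b}
  S: {a,b}  A: {a,b}  B: {a,b}  C: {a,b}
pass 3: — fixpoint
  S: {a,b}  A: {a,b}  B: {a,b}  C: {a,b}

FIRST(A) = ["a", "b"]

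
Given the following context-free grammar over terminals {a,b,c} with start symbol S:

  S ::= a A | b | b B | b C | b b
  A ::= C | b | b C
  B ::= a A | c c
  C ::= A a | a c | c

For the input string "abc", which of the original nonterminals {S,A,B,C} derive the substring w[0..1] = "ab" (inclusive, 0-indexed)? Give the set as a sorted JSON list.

Convert to CNF:
  S -> T0 A | T2 B | T2 C | T2 T2 | b
  A -> A T0 | T0 T1 | T2 C | b | c
  B -> T0 A | T1 T1
  C -> A T0 | T0 T1 | c
  T0 -> a
  T1 -> c
  T2 -> b

CYK table (by increasing span) (cells [i..j] with 0 ≤ i ≤ j ≤ 1 only):
  cell(0,0) a: {T0}  orig:{}
  cell(1,1) b: {A,S,T2}  orig:{A,S}
  cell(0,1) ab: {B,S}

Original NTs in T[0,1] deriving "ab": ["B", "S"]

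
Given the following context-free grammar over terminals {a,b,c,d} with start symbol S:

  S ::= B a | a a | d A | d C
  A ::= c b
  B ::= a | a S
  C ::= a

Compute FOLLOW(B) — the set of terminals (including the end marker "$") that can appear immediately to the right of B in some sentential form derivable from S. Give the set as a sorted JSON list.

FIRST iteration:
round 1:
  A via A→c b: +{c}
  B via B→a: +{a}
  C via C→a: +{a}
  S via S→B a: +{a}
  S via S→d A: +{d}
  S: {a,d}  A: {c}  B: {a}  C: {a}
round 2: — fixpoint
  S: {a,d}  A: {c}  B: {a}  C: {a}

FOLLOW iteration:
initialize: $ ∈ FOLLOW(S)
[1]
  S→B a: FOLLOW(B) ⊇ FIRST(a) = {a}; new: +{a}
  S→d A: FOLLOW(A) ⊇ FOLLOW(S) ⊇ {$}; new: +{$}
  S→d C: FOLLOW(C) ⊇ FOLLOW(S) ⊇ {$}; new: +{$}
  S: {$}  A: {$}  B: {a}  C: {$}
[2]
  B→a S: FOLLOW(S) ⊇ FOLLOW(B) ⊇ {a}; new: +{a}
  S→d A: FOLLOW(A) ⊇ FOLLOW(S) ⊇ {$,a}; new: +{a}
  S→d C: FOLLOW(C) ⊇ FOLLOW(S) ⊇ {$,a}; new: +{a}
  S: {$,a}  A: {$,a}  B: {a}  C: {$,a}
[3] (no change)
  S: {$,a}  A: {$,a}  B: {a}  C: {$,a}

FOLLOW(B) = ["a"]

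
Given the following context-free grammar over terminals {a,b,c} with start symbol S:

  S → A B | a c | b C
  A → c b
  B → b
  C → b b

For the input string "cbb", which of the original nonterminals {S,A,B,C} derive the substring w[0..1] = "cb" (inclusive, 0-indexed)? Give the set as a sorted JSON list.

CNF form of G:
  S -> A B | T1 C | T2 T0
  A -> T0 T1
  B -> b
  C -> T1 T1
  T0 -> c
  T1 -> b
  T2 -> a

CYK table (by increasing span) — only the sub-triangle for w[0..1]:
  cell(0,0) c: {T0}  orig:{}
  cell(1,1) b: {B,T1}  orig:{B}
  cell(0,1) cb: {A}

Original NTs in T[0,1] deriving "cb": ["A"]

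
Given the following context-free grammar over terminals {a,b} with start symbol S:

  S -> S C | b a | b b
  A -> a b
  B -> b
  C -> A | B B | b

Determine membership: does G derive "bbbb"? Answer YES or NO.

CNF form of G:
  S -> S C | T1 T0 | T1 T1
  A -> T0 T1
  B -> b
  C -> B B | T0 T1 | b
  T0 -> a
  T1 -> b

Fill CYK table bottom-up:
  [0..0]={B,C,T1}  "b"  orig:{B,C}
  [1..1]={B,C,T1}  "b"  orig:{B,C}
  [2..2]={B,C,T1}  "b"  orig:{B,C}
  [3..3]={B,C,T1}  "b"  orig:{B,C}
  [0..1]={C,S}  "bb"
  [1..2]={C,S}  "bb"
  [2..3]={C,S}  "bb"
  [0..2]={S}  "bbb"
  [1..3]={S}  "bbb"
  [0..3]={S}  "bbbb"

S ∈ T[0,3] ⇒ YES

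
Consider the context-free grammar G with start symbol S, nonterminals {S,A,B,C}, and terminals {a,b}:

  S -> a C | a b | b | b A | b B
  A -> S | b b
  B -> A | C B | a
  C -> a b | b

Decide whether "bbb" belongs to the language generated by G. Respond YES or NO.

CNF form of G:
  S -> T0 C | T0 T1 | T1 A | T1 B | b
  A -> T0 C | T0 T1 | T1 A | T1 B | T1 T1 | b
  B -> C B | T0 C | T0 T1 | T1 A | T1 B | T1 T1 | a | b
  C -> T0 T1 | b
  T0 -> a
  T1 -> b

CYK fill:
  T[0,0] 'b' = {A,B,C,S,T1}  orig:{A,B,C,S}
  T[1,1] 'b' = {A,B,C,S,T1}  orig:{A,B,C,S}
  T[2,2] 'b' = {A,B,C,S,T1}  orig:{A,B,C,S}
  T[0,1] 'bb' = {A,B,S}
  T[1,2] 'bb' = {A,B,S}
  T[0,2] 'bbb' = {A,B,S}

S ∈ T[0,2] ⇒ YES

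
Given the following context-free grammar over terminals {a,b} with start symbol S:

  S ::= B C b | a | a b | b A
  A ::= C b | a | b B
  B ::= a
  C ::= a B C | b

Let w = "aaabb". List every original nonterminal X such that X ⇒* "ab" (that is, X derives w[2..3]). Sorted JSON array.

Convert to CNF:
  S -> B X3 | T0 A | T1 T0 | a
  A -> C T0 | T0 B | a
  B -> a
  C -> T1 X2 | b
  T0 -> b
  T1 -> a
  X2 -> B C
  X3 -> C T0

CYK table (by increasing span) — only the sub-triangle for w[2..3]:
  [2..2]={A,B,S,T1}  "a"  orig:{A,B,S}
  [3..3]={C,T0}  "b"  orig:{C}
  [2..3]={S,X2}  "ab"  orig:{S}

Original NTs in T[2,3] deriving "ab": ["S"]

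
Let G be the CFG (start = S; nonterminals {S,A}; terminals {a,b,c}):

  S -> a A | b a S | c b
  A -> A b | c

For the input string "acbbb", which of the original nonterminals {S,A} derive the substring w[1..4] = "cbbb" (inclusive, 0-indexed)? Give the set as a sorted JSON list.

CNF form of G:
  S -> T0 X3 | T1 A | T2 T0
  A -> A T0 | c
  T0 -> b
  T1 -> a
  T2 -> c
  X3 -> T1 S

CYK table (by increasing span) (cells [i..j] with 1 ≤ i ≤ j ≤ 4 only):
  cell(1,1) c: {A,T2}  orig:{A}
  cell(2,2) b: {T0}  orig:{}
  cell(3,3) b: {T0}  orig:{}
  cell(4,4) b: {T0}  orig:{}
  cell(1,2) cb: {A,S}
  cell(2,3) bb: ∅
  cell(3,4) bb: ∅
  cell(1,3) cbb: {A}
  cell(2,4) bbb: ∅
  cell(1,4) cbbb: {A}

Original NTs in T[1,4] deriving "cbbb": ["A"]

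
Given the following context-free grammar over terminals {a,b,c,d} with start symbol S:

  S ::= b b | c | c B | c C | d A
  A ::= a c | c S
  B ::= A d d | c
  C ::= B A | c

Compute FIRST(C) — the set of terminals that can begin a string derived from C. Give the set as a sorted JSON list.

Compute FIRST by fixpoint:
pass 1:
  A via A→a c: +{a}
  A via A→c S: +{c}
  B via B→A d d: +{a,c}
  C via C→B A: +{a,c}
  S via S→b b: +{b}
  S via S→c: +{c}
  S via S→d A: +{d}
  FIRST[S]={b,c,d}  FIRST[A]={a,c}  FIRST[B]={a,c}  FIRST[C]={a,c}
pass 2: — fixpoint
  FIRST[S]={b,c,d}  FIRST[A]={a,c}  FIRST[B]={a,c}  FIRST[C]={a,c}

FIRST(C) = ["a", "c"]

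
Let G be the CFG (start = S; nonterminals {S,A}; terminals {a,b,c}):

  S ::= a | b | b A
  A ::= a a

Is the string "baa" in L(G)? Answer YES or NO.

Convert to CNF:
  S -> T1 A | a | b
  A -> T0 T0
  T0 -> a
  T1 -> b

CYK table (by increasing span):
  cell(0,0) b: {S,T1}  orig:{S}
  cell(1,1) a: {S,T0}  orig:{S}
  cell(2,2) a: {S,T0}  orig:{S}
  cell(0,1) ba: ∅
  cell(1,2) aa: {A}
  cell(0,2) baa: {S}

S ∈ T[0,2] ⇒ YES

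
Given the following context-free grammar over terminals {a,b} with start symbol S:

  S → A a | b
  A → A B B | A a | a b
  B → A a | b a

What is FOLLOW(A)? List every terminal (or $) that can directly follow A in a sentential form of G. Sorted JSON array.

FIRST iteration:
[1]
  A via A→a b: +{a}
  B via B→A a: +{a}
  B via B→b a: +{b}
  S via S→A a: +{a}
  S via S→b: +{b}
  FIRST(S)={a,b}  FIRST(A)={a}  FIRST(B)={a,b}
[2] (stable)
  FIRST(S)={a,b}  FIRST(A)={a}  FIRST(B)={a,b}

FOLLOW iteration:
seed FOLLOW(S) with $
pass 1:
  A→A B B: FOLLOW(A) ⊇ FIRST(B) = {a,b}; new: +{a,b}
  A→A B B: FOLLOW(B) ⊇ FIRST(B) = {a,b}; new: +{a,b}
  FOLLOW[S]={$}  FOLLOW[A]={a,b}  FOLLOW[B]={a,b}
pass 2: done
  FOLLOW[S]={$}  FOLLOW[A]={a,b}  FOLLOW[B]={a,b}

FOLLOW(A) = ["a", "b"]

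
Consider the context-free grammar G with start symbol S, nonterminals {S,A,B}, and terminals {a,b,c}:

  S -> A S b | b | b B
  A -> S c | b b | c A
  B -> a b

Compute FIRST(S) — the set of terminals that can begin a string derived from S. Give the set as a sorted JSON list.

FIRST sets, iterate to fixpoint:
iter 1:
  A via A→b b: +{b}
  A via A→c A: +{c}
  B via B→a b: +{a}
  S via S→A S b: +{b,c}
  FIRST[S]={b,c}  FIRST[A]={b,c}  FIRST[B]={a}
iter 2: done
  FIRST[S]={b,c}  FIRST[A]={b,c}  FIRST[B]={a}

FIRST(S) = ["b", "c"]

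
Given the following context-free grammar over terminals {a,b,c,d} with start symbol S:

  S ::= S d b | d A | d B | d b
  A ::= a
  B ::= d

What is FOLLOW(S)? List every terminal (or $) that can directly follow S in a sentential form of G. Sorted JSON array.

FIRST sets, iterate to fixpoint:
iter 1:
  A via A→a: +{a}
  B via B→d: +{d}
  S via S→d A: +{d}
  FIRST[S]={d}  FIRST[A]={a}  FIRST[B]={d}
iter 2: (no change)
  FIRST[S]={d}  FIRST[A]={a}  FIRST[B]={d}

FOLLOW sets:
initialize: $ ∈ FOLLOW(S)
iter 1:
  S→S d b: FOLLOW(S) ⊇ FIRST(d) = {d}; new: +{d}
  S→d A: FOLLOW(A) ⊇ FOLLOW(S) ⊇ {$,d}; new: +{$,d}
  S→d B: FOLLOW(B) ⊇ FOLLOW(S) ⊇ {$,d}; new: +{$,d}
  S: {$,d}  A: {$,d}  B: {$,d}
iter 2: done
  S: {$,d}  A: {$,d}  B: {$,d}

FOLLOW(S) = ["$", "d"]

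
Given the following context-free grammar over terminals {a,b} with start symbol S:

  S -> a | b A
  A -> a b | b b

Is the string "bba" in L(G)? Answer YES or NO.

CNF form of G:
  S -> T1 A | a
  A -> T0 T1 | T1 T1
  T0 -> a
  T1 -> b

CYK table (by increasing span):
  T[0,0] 'b' = {T1}  orig:{}
  T[1,1] 'b' = {T1}  orig:{}
  T[2,2] 'a' = {S,T0}  orig:{S}
  T[0,1] 'bb' = {A}
  T[1,2] 'ba' = ∅
  T[0,2] 'bba' = ∅

S ∉ T[0,2] ⇒ NO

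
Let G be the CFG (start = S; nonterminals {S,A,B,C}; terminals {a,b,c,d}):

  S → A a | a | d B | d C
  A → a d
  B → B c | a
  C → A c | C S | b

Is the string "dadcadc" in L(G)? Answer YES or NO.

Convert to CNF:
  S -> A T0 | T1 B | T1 C | a
  A -> T0 T1
  B -> B T2 | a
  C -> A T2 | C S | b
  T0 -> a
  T1 -> d
  T2 -> c

CYK fill:
  T[0,0] 'd' = {T1}  orig:{}
  T[1,1] 'a' = {B,S,T0}  orig:{B,S}
  T[2,2] 'd' = {T1}  orig:{}
  T[3,3] 'c' = {T2}  orig:{}
  T[4,4] 'a' = {B,S,T0}  orig:{B,S}
  T[5,5] 'd' = {T1}  orig:{}
  T[6,6] 'c' = {T2}  orig:{}
  T[0,1] 'da' = {S}
  T[1,2] 'ad' = {A}
  T[2,3] 'dc' = ∅
  T[3,4] 'ca' = ∅
  T[4,5] 'ad' = {A}
  T[5,6] 'dc' = ∅
  T[0,2] 'dad' = ∅
  T[1,3] 'adc' = {C}
  T[2,4] 'dca' = ∅
  T[3,5] 'cad' = ∅
  T[4,6] 'adc' = {C}
  T[0,3] 'dadc' = {S}
  T[1,4] 'adca' = {C}
  T[2,5] 'dcad' = ∅
  T[3,6] 'cadc' = ∅
  T[0,4] 'dadca' = {S}
  T[1,5] 'adcad' = ∅
  T[2,6] 'dcadc' = ∅
  T[0,5] 'dadcad' = ∅
  T[1,6] 'adcadc' = ∅
  T[0,6] 'dadcadc' = ∅

S ∉ T[0,6] ⇒ NO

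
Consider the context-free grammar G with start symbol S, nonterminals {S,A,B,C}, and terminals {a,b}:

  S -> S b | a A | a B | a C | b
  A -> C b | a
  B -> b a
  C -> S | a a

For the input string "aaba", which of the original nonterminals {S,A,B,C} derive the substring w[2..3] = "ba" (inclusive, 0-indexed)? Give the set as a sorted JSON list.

Convert to CNF:
  S -> S T0 | T1 A | T1 B | T1 C | b
  A -> C T0 | a
  B -> T0 T1
  C -> S T0 | T1 A | T1 B | T1 C | T1 T1 | b
  T0 -> b
  T1 -> a

Fill CYK table bottom-up — only the sub-triangle for w[2..3]:
  [2..2]={C,S,T0}  "b"  orig:{C,S}
  [3..3]={A,T1}  "a"  orig:{A}
  [2..3]={B}  "ba"

Original NTs in T[2,3] deriving "ba": ["B"]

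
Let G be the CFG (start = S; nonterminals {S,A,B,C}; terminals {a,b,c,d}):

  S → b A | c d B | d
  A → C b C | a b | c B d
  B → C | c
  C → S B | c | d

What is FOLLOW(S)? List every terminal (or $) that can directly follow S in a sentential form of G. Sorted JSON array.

Compute FIRST by fixpoint:
iter 1:
  A via A→a b: +{a}
  A via A→c B d: +{c}
  B via B→c: +{c}
  C via C→c: +{c}
  C via C→d: +{d}
  S via S→b A: +{b}
  S via S→c d B: +{c}
  S via S→d: +{d}
  S: {b,c,d}  A: {a,c}  B: {c}  C: {c,d}
iter 2:
  A via A→C b C: +{d}
  B via B→C: +{d}
  C via C→S B: +{b}
  S: {b,c,d}  A: {a,c,d}  B: {c,d}  C: {b,c,d}
iter 3:
  A via A→C b C: +{b}
  B via B→C: +{b}
  S: {b,c,d}  A: {a,b,c,d}  B: {b,c,d}  C: {b,c,d}
iter 4: (stable)
  S: {b,c,d}  A: {a,b,c,d}  B: {b,c,d}  C: {b,c,d}

Compute FOLLOW by fixpoint:
seed FOLLOW(S) with $
pass 1:
  A→C b C: FOLLOW(C) ⊇ FIRST(b) = {b}; new: +{b}
  A→c B d: FOLLOW(B) ⊇ FIRST(d) = {d}; new: +{d}
  B→C: FOLLOW(C) ⊇ FOLLOW(B) ⊇ {d}; new: +{d}
  C→S B: FOLLOW(S) ⊇ FIRST(B) = {b,c,d}; new: +{b,c,d}
  C→S B: FOLLOW(B) ⊇ FOLLOW(C) ⊇ {b,d}; new: +{b}
  S→b A: FOLLOW(A) ⊇ FOLLOW(S) ⊇ {$,b,c,d}; new: +{$,b,c,d}
  S→c d B: FOLLOW(B) ⊇ FOLLOW(S) ⊇ {$,b,c,d}; new: +{$,c}
  FOLLOW[S]={$,b,c,d}  FOLLOW[A]={$,b,c,d}  FOLLOW[B]={$,b,c,d}  FOLLOW[C]={b,d}
pass 2:
  A→C b C: FOLLOW(C) ⊇ FOLLOW(A) ⊇ {$,b,c,d}; new: +{$,c}
  FOLLOW[S]={$,b,c,d}  FOLLOW[A]={$,b,c,d}  FOLLOW[B]={$,b,c,d}  FOLLOW[C]={$,b,c,d}
pass 3: (no change)
  FOLLOW[S]={$,b,c,d}  FOLLOW[A]={$,b,c,d}  FOLLOW[B]={$,b,c,d}  FOLLOW[C]={$,b,c,d}

FOLLOW(S) = ["$", "b", "c", "d"]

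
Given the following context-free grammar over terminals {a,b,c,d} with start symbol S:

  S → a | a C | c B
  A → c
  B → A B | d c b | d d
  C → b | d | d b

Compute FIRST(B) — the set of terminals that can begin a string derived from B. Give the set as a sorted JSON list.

Compute FIRST by fixpoint:
round 1:
  A via A→c: +{c}
  B via B→A B: +{c}
  B via B→d c b: +{d}
  C via C→b: +{b}
  C via C→d: +{d}
  S via S→a: +{a}
  S via S→c B: +{c}
  S: {a,c}  A: {c}  B: {c,d}  C: {b,d}
round 2: — fixpoint
  S: {a,c}  A: {c}  B: {c,d}  C: {b,d}

FIRST(B) = ["c", "d"]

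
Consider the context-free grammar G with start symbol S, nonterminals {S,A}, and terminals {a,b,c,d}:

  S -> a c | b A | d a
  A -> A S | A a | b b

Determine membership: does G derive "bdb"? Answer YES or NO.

CNF form of G:
  S -> T0 T2 | T1 A | T3 T0
  A -> A S | A T0 | T1 T1
  T0 -> a
  T1 -> b
  T2 -> c
  T3 -> d

Fill CYK table bottom-up:
  T[0,0] 'b' = {T1}  orig:{}
  T[1,1] 'd' = {T3}  orig:{}
  T[2,2] 'b' = {T1}  orig:{}
  T[0,1] 'bd' = ∅
  T[1,2] 'db' = ∅
  T[0,2] 'bdb' = ∅

S ∉ T[0,2] ⇒ NO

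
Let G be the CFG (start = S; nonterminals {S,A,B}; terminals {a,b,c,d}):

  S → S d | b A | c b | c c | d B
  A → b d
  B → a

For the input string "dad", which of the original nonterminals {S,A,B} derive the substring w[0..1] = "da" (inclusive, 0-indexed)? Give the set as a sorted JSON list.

CNF form of G:
  S -> S T1 | T0 A | T1 B | T2 T0 | T2 T2
  A -> T0 T1
  B -> a
  T0 -> b
  T1 -> d
  T2 -> c

Fill CYK table bottom-up (cells [i..j] with 0 ≤ i ≤ j ≤ 1 only):
  [0..0]={T1}  "d"  orig:{}
  [1..1]={B}  "a"
  [0..1]={S}  "da"

Original NTs in T[0,1] deriving "da": ["S"]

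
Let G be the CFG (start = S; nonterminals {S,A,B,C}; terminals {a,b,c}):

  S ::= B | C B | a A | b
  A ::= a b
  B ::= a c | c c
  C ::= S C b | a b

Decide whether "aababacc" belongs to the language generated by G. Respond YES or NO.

CNF form of G:
  S -> C B | T0 A | T0 T2 | T2 T2 | b
  A -> T0 T1
  B -> T0 T2 | T2 T2
  C -> S X3 | T0 T1
  T0 -> a
  T1 -> b
  T2 -> c
  X3 -> C T1

CYK table (by increasing span):
  [0..0]={T0}  "a"  orig:{}
  [1..1]={T0}  "a"  orig:{}
  [2..2]={S,T1}  "b"  orig:{S}
  [3..3]={T0}  "a"  orig:{}
  [4..4]={S,T1}  "b"  orig:{S}
  [5..5]={T0}  "a"  orig:{}
  [6..6]={T2}  "c"  orig:{}
  [7..7]={T2}  "c"  orig:{}
  [0..1]=∅  "aa"
  [1..2]={A,C}  "ab"
  [2..3]=∅  "ba"
  [3..4]={A,C}  "ab"
  [4..5]=∅  "ba"
  [5..6]={B,S}  "ac"
  [6..7]={B,S}  "cc"
  [0..2]={S}  "aab"
  [1..3]=∅  "aba"
  [2..4]=∅  "bab"
  [3..5]=∅  "aba"
  [4..6]=∅  "bac"
  [5..7]=∅  "acc"
  [0..3]=∅  "aaba"
  [1..4]=∅  "abab"
  [2..5]=∅  "baba"
  [3..6]={S}  "abac"
  [4..7]=∅  "bacc"
  [0..4]=∅  "aabab"
  [1..5]=∅  "ababa"
  [2..6]=∅  "babac"
  [3..7]=∅  "abacc"
  [0..5]=∅  "aababa"
  [1..6]=∅  "ababac"
  [2..7]=∅  "babacc"
  [0..6]=∅  "aababac"
  [1..7]=∅  "ababacc"
  [0..7]=∅  "aababacc"

S ∉ T[0,7] ⇒ NO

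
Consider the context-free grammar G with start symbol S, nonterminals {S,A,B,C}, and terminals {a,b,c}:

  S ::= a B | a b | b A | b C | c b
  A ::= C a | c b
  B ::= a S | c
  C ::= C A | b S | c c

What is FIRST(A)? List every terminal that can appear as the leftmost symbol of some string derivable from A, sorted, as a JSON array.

FIRST sets, iterate to fixpoint:
round 1:
  A via A→c b: +{c}
  B via B→a S: +{a}
  B via B→c: +{c}
  C via C→b S: +{b}
  C via C→c c: +{c}
  S via S→a B: +{a}
  S via S→b A: +{b}
  S via S→c b: +{c}
  S: {a,b,c}  A: {c}  B: {a,c}  C: {b,c}
round 2:
  A via A→C a: +{b}
  S: {a,b,c}  A: {b,c}  B: {a,c}  C: {b,c}
round 3: (no change)
  S: {a,b,c}  A: {b,c}  B: {a,c}  C: {b,c}

FIRST(A) = ["b", "c"]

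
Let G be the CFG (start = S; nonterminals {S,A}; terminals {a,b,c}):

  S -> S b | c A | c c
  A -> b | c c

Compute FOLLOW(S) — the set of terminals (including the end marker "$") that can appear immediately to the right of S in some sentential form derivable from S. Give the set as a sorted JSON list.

FIRST sets, iterate to fixpoint:
round 1:
  A via A→b: +{b}
  A via A→c c: +{c}
  S via S→c A: +{c}
  FIRST[S]={c}  FIRST[A]={b,c}
round 2: done
  FIRST[S]={c}  FIRST[A]={b,c}

FOLLOW iteration:
FOLLOW(S) := {$}
iter 1:
  S→S b: FOLLOW(S) ⊇ FIRST(b) = {b}; new: +{b}
  S→c A: FOLLOW(A) ⊇ FOLLOW(S) ⊇ {$,b}; new: +{$,b}
  FOLLOW[S]={$,b}  FOLLOW[A]={$,b}
iter 2: done
  FOLLOW[S]={$,b}  FOLLOW[A]={$,b}

FOLLOW(S) = ["$", "b"]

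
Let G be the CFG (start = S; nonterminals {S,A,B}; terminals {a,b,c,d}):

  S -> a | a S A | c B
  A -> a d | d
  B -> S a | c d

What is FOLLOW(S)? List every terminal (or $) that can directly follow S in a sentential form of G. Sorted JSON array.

Compute FIRST by fixpoint:
iter 1:
  A via A→a d: +{a}
  A via A→d: +{d}
  B via B→c d: +{c}
  S via S→a: +{a}
  S via S→c B: +{c}
  S: {a,c}  A: {a,d}  B: {c}
iter 2:
  B via B→S a: +{a}
  S: {a,c}  A: {a,d}  B: {a,c}
iter 3: done
  S: {a,c}  A: {a,d}  B: {a,c}

FOLLOW iteration:
initialize: $ ∈ FOLLOW(S)
round 1:
  B→S a: FOLLOW(S) ⊇ FIRST(a) = {a}; new: +{a}
  S→a S A: FOLLOW(S) ⊇ FIRST(A) = {a,d}; new: +{d}
  S→a S A: FOLLOW(A) ⊇ FOLLOW(S) ⊇ {$,a,d}; new: +{$,a,d}
  S→c B: FOLLOW(B) ⊇ FOLLOW(S) ⊇ {$,a,d}; new: +{$,a,d}
  FOLLOW[S]={$,a,d}  FOLLOW[A]={$,a,d}  FOLLOW[B]={$,a,d}
round 2: (no change)
  FOLLOW[S]={$,a,d}  FOLLOW[A]={$,a,d}  FOLLOW[B]={$,a,d}

FOLLOW(S) = ["$", "a", "d"]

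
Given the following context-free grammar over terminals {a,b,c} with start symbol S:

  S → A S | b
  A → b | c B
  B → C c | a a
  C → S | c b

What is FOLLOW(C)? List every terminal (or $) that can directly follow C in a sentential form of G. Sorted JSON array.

FIRST sets, iterate to fixpoint:
pass 1:
  A via A→b: +{b}
  A via A→c B: +{c}
  B via B→a a: +{a}
  C via C→c b: +{c}
  S via S→A S: +{b,c}
  S: {b,c}  A: {b,c}  B: {a}  C: {c}
pass 2:
  B via B→C c: +{c}
  C via C→S: +{b}
  S: {b,c}  A: {b,c}  B: {a,c}  C: {b,c}
pass 3:
  B via B→C c: +{b}
  S: {b,c}  A: {b,c}  B: {a,b,c}  C: {b,c}
pass 4: (stable)
  S: {b,c}  A: {b,c}  B: {a,b,c}  C: {b,c}

FOLLOW iteration:
seed FOLLOW(S) with $
[1]
  B→C c: FOLLOW(C) ⊇ FIRST(c) = {c}; new: +{c}
  C→S: FOLLOW(S) ⊇ FOLLOW(C) ⊇ {c}; new: +{c}
  S→A S: FOLLOW(A) ⊇ FIRST(S) = {b,c}; new: +{b,c}
  FOLLOW(S)={$,c}  FOLLOW(A)={b,c}  FOLLOW(B)={}  FOLLOW(C)={c}
[2]
  A→c B: FOLLOW(B) ⊇ FOLLOW(A) ⊇ {b,c}; new: +{b,c}
  FOLLOW(S)={$,c}  FOLLOW(A)={b,c}  FOLLOW(B)={b,c}  FOLLOW(C)={c}
[3] (stable)
  FOLLOW(S)={$,c}  FOLLOW(A)={b,c}  FOLLOW(B)={b,c}  FOLLOW(C)={c}

FOLLOW(C) = ["c"]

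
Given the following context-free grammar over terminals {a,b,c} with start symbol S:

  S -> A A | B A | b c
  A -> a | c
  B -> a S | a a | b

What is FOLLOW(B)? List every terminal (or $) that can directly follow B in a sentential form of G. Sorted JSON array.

FIRST sets, iterate to fixpoint:
pass 1:
  A via A→a: +{a}
  A via A→c: +{c}
  B via B→a S: +{a}
  B via B→b: +{b}
  S via S→A A: +{a,c}
  S via S→B A: +{b}
  FIRST[S]={a,b,c}  FIRST[A]={a,c}  FIRST[B]={a,b}
pass 2: (stable)
  FIRST[S]={a,b,c}  FIRST[A]={a,c}  FIRST[B]={a,b}

Compute FOLLOW by fixpoint:
initialize: $ ∈ FOLLOW(S)
iter 1:
  S→A A: FOLLOW(A) ⊇ FIRST(A) = {a,c}; new: +{a,c}
  S→A A: FOLLOW(A) ⊇ FOLLOW(S) ⊇ {$}; new: +{$}
  S→B A: FOLLOW(B) ⊇ FIRST(A) = {a,c}; new: +{a,c}
  FOLLOW[S]={$}  FOLLOW[A]={$,a,c}  FOLLOW[B]={a,c}
iter 2:
  B→a S: FOLLOW(S) ⊇ FOLLOW(B) ⊇ {a,c}; new: +{a,c}
  FOLLOW[S]={$,a,c}  FOLLOW[A]={$,a,c}  FOLLOW[B]={a,c}
iter 3: (no change)
  FOLLOW[S]={$,a,c}  FOLLOW[A]={$,a,c}  FOLLOW[B]={a,c}

FOLLOW(B) = ["a", "c"]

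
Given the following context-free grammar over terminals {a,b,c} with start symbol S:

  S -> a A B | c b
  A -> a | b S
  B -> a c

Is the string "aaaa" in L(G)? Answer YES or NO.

Convert to CNF:
  S -> T1 X3 | T2 T0
  A -> T0 S | a
  B -> T1 T2
  T0 -> b
  T1 -> a
  T2 -> c
  X3 -> A B

CYK fill:
  [0..0]={A,T1}  "a"  orig:{A}
  [1..1]={A,T1}  "a"  orig:{A}
  [2..2]={A,T1}  "a"  orig:{A}
  [3..3]={A,T1}  "a"  orig:{A}
  [0..1]=∅  "aa"
  [1..2]=∅  "aa"
  [2..3]=∅  "aa"
  [0..2]=∅  "aaa"
  [1..3]=∅  "aaa"
  [0..3]=∅  "aaaa"

S ∉ T[0,3] ⇒ NO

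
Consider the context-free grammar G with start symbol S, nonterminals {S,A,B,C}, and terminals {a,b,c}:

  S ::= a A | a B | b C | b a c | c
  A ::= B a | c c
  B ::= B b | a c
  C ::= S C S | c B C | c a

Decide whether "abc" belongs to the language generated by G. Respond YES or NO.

CNF form of G:
  S -> T0 A | T0 B | T2 C | T2 X5 | c
  A -> B T0 | T1 T1
  B -> B T2 | T0 T1
  C -> S X3 | T1 T0 | T1 X4
  T0 -> a
  T1 -> c
  T2 -> b
  X3 -> C S
  X4 -> B C
  X5 -> T0 T1

CYK table (by increasing span):
  cell(0,0) a: {T0}  orig:{}
  cell(1,1) b: {T2}  orig:{}
  cell(2,2) c: {S,T1}  orig:{S}
  cell(0,1) ab: ∅
  cell(1,2) bc: ∅
  cell(0,2) abc: ∅

S ∉ T[0,2] ⇒ NO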